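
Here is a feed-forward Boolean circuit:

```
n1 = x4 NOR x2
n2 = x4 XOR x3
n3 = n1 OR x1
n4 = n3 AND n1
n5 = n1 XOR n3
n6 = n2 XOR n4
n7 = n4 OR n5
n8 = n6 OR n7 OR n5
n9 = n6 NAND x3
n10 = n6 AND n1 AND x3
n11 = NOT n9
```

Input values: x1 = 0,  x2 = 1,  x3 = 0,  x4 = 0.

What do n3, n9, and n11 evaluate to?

n3 = 0, n9 = 1, n11 = 0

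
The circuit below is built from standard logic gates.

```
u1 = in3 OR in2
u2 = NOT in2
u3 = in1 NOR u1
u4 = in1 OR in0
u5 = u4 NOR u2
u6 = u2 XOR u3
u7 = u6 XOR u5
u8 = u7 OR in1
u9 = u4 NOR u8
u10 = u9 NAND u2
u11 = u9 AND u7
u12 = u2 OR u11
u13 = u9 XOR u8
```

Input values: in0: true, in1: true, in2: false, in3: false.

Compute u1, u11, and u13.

u1 = in3 OR in2 = false OR false = false
u2 = NOT in2 = NOT false = true
u3 = in1 NOR u1 = true NOR false = false
u4 = in1 OR in0 = true OR true = true
u5 = u4 NOR u2 = true NOR true = false
u6 = u2 XOR u3 = true XOR false = true
u7 = u6 XOR u5 = true XOR false = true
u8 = u7 OR in1 = true OR true = true
u9 = u4 NOR u8 = true NOR true = false
u11 = u9 AND u7 = false AND true = false
u13 = u9 XOR u8 = false XOR true = true

u1 = false  u11 = false  u13 = true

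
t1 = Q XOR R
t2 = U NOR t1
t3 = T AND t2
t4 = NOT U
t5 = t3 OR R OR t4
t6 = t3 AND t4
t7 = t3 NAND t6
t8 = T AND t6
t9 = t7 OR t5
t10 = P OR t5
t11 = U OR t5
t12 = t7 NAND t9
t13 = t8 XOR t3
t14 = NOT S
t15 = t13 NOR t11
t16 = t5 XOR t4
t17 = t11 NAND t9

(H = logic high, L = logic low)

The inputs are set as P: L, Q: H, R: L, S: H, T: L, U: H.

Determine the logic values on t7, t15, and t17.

t1 = Q XOR R = H XOR L = H
t2 = U NOR t1 = H NOR H = L
t3 = T AND t2 = L AND L = L
t4 = NOT U = NOT H = L
t5 = t3 OR R OR t4 = L OR L OR L = L
t6 = t3 AND t4 = L AND L = L
t7 = t3 NAND t6 = L NAND L = H
t8 = T AND t6 = L AND L = L
t9 = t7 OR t5 = H OR L = H
t11 = U OR t5 = H OR L = H
t13 = t8 XOR t3 = L XOR L = L
t15 = t13 NOR t11 = L NOR H = L
t17 = t11 NAND t9 = H NAND H = L

t7 = H  t15 = L  t17 = L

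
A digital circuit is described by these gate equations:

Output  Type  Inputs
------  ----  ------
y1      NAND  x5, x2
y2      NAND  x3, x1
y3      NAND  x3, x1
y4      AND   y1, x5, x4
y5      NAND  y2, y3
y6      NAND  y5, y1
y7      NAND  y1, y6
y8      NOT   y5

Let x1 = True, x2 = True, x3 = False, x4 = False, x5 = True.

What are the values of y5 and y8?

y5 = False, y8 = True

y2 = x3 NAND x1 = False NAND True = True
y3 = x3 NAND x1 = False NAND True = True
y5 = y2 NAND y3 = True NAND True = False
y8 = NOT y5 = NOT False = True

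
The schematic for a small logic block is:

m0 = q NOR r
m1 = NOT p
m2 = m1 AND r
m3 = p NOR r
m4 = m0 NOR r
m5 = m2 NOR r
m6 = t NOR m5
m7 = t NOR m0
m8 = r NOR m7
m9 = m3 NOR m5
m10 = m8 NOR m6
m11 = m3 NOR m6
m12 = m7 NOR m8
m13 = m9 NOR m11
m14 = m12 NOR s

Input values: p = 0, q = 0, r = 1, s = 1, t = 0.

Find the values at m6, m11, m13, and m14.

m6 = 1  m11 = 0  m13 = 0  m14 = 0

m0 = q NOR r = 0 NOR 1 = 0
m1 = NOT p = NOT 0 = 1
m2 = m1 AND r = 1 AND 1 = 1
m3 = p NOR r = 0 NOR 1 = 0
m5 = m2 NOR r = 1 NOR 1 = 0
m6 = t NOR m5 = 0 NOR 0 = 1
m7 = t NOR m0 = 0 NOR 0 = 1
m8 = r NOR m7 = 1 NOR 1 = 0
m9 = m3 NOR m5 = 0 NOR 0 = 1
m11 = m3 NOR m6 = 0 NOR 1 = 0
m12 = m7 NOR m8 = 1 NOR 0 = 0
m13 = m9 NOR m11 = 1 NOR 0 = 0
m14 = m12 NOR s = 0 NOR 1 = 0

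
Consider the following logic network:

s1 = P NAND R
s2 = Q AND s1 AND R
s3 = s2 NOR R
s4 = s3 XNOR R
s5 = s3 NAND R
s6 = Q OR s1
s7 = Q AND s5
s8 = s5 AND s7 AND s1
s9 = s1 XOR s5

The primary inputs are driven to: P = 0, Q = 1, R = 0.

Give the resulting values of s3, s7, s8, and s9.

s3 = 1, s7 = 1, s8 = 1, s9 = 0

s1 = P NAND R = 0 NAND 0 = 1
s2 = Q AND s1 AND R = 1 AND 1 AND 0 = 0
s3 = s2 NOR R = 0 NOR 0 = 1
s5 = s3 NAND R = 1 NAND 0 = 1
s7 = Q AND s5 = 1 AND 1 = 1
s8 = s5 AND s7 AND s1 = 1 AND 1 AND 1 = 1
s9 = s1 XOR s5 = 1 XOR 1 = 0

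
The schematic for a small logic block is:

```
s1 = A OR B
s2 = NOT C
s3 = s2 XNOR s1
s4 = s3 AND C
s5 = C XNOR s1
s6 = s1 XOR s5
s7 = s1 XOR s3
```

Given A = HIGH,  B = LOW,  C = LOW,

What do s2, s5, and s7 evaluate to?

s1 = A OR B = HIGH OR LOW = HIGH
s2 = NOT C = NOT LOW = HIGH
s3 = s2 XNOR s1 = HIGH XNOR HIGH = HIGH
s5 = C XNOR s1 = LOW XNOR HIGH = LOW
s7 = s1 XOR s3 = HIGH XOR HIGH = LOW

s2 = HIGH  s5 = LOW  s7 = LOW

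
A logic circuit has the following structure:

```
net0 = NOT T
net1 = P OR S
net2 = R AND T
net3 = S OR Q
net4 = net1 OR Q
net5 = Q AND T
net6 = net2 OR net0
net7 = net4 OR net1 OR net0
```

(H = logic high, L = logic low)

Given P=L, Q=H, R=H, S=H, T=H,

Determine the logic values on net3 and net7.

net3 = H; net7 = H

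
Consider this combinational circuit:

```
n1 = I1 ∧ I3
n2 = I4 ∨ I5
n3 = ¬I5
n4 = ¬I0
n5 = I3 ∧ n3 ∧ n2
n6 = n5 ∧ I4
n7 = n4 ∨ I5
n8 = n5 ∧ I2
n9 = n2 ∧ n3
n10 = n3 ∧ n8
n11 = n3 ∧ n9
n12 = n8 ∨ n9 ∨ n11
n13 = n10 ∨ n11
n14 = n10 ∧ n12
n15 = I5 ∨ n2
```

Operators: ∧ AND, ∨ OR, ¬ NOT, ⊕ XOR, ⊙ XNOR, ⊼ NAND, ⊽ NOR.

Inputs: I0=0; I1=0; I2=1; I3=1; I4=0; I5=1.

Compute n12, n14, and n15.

n12 = 0, n14 = 0, n15 = 1

n2 = I4 OR I5 = 0 OR 1 = 1
n3 = NOT I5 = NOT 1 = 0
n5 = I3 AND n3 AND n2 = 1 AND 0 AND 1 = 0
n8 = n5 AND I2 = 0 AND 1 = 0
n9 = n2 AND n3 = 1 AND 0 = 0
n10 = n3 AND n8 = 0 AND 0 = 0
n11 = n3 AND n9 = 0 AND 0 = 0
n12 = n8 OR n9 OR n11 = 0 OR 0 OR 0 = 0
n14 = n10 AND n12 = 0 AND 0 = 0
n15 = I5 OR n2 = 1 OR 1 = 1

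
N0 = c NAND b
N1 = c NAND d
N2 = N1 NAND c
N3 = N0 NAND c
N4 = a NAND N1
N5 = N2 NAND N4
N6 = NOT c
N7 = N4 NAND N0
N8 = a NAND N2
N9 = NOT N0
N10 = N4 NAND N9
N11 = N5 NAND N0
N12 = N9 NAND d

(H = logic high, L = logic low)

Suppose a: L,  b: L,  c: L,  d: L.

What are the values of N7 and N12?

N7 = L  N12 = H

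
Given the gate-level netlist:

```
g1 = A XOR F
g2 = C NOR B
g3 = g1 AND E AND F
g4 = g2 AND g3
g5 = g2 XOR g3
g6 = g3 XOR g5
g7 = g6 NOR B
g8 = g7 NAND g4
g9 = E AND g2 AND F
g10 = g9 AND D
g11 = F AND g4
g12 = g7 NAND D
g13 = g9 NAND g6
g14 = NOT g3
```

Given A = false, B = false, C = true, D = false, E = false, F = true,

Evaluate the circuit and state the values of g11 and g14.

g1 = A XOR F = false XOR true = true
g2 = C NOR B = true NOR false = false
g3 = g1 AND E AND F = true AND false AND true = false
g4 = g2 AND g3 = false AND false = false
g11 = F AND g4 = true AND false = false
g14 = NOT g3 = NOT false = true

g11 = false, g14 = true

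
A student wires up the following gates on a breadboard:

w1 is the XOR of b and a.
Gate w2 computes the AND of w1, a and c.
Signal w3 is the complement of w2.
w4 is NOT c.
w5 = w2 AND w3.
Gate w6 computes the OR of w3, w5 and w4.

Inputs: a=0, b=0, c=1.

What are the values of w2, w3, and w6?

w1 = b XOR a = 0 XOR 0 = 0
w2 = w1 AND a AND c = 0 AND 0 AND 1 = 0
w3 = NOT w2 = NOT 0 = 1
w4 = NOT c = NOT 1 = 0
w5 = w2 AND w3 = 0 AND 1 = 0
w6 = w3 OR w5 OR w4 = 1 OR 0 OR 0 = 1

w2 = 0  w3 = 1  w6 = 1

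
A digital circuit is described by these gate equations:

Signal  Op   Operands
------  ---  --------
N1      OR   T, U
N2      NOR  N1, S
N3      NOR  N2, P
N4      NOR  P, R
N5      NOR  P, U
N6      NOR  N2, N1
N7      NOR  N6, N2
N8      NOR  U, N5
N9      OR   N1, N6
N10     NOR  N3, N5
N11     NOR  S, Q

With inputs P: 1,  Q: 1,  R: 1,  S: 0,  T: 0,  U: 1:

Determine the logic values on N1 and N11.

N1 = T OR U = 0 OR 1 = 1
N11 = S NOR Q = 0 NOR 1 = 0

N1 = 1, N11 = 0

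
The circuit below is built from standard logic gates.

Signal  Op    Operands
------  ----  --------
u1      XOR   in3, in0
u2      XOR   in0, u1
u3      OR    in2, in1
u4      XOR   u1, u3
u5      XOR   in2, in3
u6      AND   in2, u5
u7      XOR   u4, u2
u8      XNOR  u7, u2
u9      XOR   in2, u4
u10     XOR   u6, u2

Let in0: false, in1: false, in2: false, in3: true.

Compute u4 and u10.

u1 = in3 XOR in0 = true XOR false = true
u2 = in0 XOR u1 = false XOR true = true
u3 = in2 OR in1 = false OR false = false
u4 = u1 XOR u3 = true XOR false = true
u5 = in2 XOR in3 = false XOR true = true
u6 = in2 AND u5 = false AND true = false
u10 = u6 XOR u2 = false XOR true = true

u4 = true, u10 = true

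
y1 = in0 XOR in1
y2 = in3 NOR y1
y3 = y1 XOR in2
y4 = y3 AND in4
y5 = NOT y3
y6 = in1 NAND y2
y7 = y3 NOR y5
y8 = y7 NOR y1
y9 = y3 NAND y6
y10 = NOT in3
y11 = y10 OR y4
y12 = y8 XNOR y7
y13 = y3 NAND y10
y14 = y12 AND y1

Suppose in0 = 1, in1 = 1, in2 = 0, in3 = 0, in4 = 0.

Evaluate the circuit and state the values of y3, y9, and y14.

y1 = in0 XOR in1 = 1 XOR 1 = 0
y2 = in3 NOR y1 = 0 NOR 0 = 1
y3 = y1 XOR in2 = 0 XOR 0 = 0
y5 = NOT y3 = NOT 0 = 1
y6 = in1 NAND y2 = 1 NAND 1 = 0
y7 = y3 NOR y5 = 0 NOR 1 = 0
y8 = y7 NOR y1 = 0 NOR 0 = 1
y9 = y3 NAND y6 = 0 NAND 0 = 1
y12 = y8 XNOR y7 = 1 XNOR 0 = 0
y14 = y12 AND y1 = 0 AND 0 = 0

y3 = 0, y9 = 1, y14 = 0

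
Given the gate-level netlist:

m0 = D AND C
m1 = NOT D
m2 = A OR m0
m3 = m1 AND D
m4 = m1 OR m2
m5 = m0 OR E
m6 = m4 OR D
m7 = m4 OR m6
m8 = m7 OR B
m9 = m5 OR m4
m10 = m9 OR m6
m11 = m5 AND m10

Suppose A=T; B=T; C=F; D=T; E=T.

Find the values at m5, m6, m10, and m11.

m5 = T, m6 = T, m10 = T, m11 = T

m0 = D AND C = T AND F = F
m1 = NOT D = NOT T = F
m2 = A OR m0 = T OR F = T
m4 = m1 OR m2 = F OR T = T
m5 = m0 OR E = F OR T = T
m6 = m4 OR D = T OR T = T
m9 = m5 OR m4 = T OR T = T
m10 = m9 OR m6 = T OR T = T
m11 = m5 AND m10 = T AND T = T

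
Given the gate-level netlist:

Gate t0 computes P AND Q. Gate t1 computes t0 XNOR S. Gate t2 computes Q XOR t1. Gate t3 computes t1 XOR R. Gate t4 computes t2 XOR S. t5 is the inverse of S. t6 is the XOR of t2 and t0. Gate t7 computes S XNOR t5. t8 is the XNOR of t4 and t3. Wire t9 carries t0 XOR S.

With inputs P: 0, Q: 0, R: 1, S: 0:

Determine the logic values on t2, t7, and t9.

t2 = 1, t7 = 0, t9 = 0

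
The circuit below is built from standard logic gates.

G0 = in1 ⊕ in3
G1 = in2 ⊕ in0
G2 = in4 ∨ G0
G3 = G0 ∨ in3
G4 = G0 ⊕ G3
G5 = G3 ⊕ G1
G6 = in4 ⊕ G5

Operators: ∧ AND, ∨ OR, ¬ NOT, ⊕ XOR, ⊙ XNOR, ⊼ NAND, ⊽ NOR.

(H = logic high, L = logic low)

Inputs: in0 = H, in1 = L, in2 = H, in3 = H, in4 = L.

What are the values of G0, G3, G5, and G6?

G0 = H; G3 = H; G5 = H; G6 = H

G0 = in1 XOR in3 = L XOR H = H
G1 = in2 XOR in0 = H XOR H = L
G3 = G0 OR in3 = H OR H = H
G5 = G3 XOR G1 = H XOR L = H
G6 = in4 XOR G5 = L XOR H = H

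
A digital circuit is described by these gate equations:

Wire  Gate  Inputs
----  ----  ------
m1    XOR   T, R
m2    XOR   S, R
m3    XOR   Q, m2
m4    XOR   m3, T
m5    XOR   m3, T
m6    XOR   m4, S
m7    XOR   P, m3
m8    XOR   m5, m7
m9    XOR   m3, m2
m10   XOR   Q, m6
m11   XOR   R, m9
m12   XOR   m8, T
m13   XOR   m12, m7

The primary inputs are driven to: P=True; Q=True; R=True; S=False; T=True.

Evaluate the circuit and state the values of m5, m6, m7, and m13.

m5 = True  m6 = True  m7 = True  m13 = False

m2 = S XOR R = False XOR True = True
m3 = Q XOR m2 = True XOR True = False
m4 = m3 XOR T = False XOR True = True
m5 = m3 XOR T = False XOR True = True
m6 = m4 XOR S = True XOR False = True
m7 = P XOR m3 = True XOR False = True
m8 = m5 XOR m7 = True XOR True = False
m12 = m8 XOR T = False XOR True = True
m13 = m12 XOR m7 = True XOR True = False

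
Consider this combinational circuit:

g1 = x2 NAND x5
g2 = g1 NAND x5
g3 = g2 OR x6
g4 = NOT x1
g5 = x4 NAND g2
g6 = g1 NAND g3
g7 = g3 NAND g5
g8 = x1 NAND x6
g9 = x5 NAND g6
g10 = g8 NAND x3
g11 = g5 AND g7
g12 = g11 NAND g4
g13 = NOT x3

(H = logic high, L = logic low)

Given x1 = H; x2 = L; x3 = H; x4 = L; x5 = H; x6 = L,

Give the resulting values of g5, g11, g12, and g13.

g1 = x2 NAND x5 = L NAND H = H
g2 = g1 NAND x5 = H NAND H = L
g3 = g2 OR x6 = L OR L = L
g4 = NOT x1 = NOT H = L
g5 = x4 NAND g2 = L NAND L = H
g7 = g3 NAND g5 = L NAND H = H
g11 = g5 AND g7 = H AND H = H
g12 = g11 NAND g4 = H NAND L = H
g13 = NOT x3 = NOT H = L

g5 = H, g11 = H, g12 = H, g13 = L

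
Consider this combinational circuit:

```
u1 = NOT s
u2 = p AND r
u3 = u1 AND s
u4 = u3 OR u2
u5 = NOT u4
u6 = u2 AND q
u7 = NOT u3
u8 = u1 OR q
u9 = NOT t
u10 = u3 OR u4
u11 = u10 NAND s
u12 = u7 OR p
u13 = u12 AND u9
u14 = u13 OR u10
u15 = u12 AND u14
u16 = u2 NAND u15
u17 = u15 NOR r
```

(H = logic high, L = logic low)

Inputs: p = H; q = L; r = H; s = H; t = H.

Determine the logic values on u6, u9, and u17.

u6 = L, u9 = L, u17 = L

u1 = NOT s = NOT H = L
u2 = p AND r = H AND H = H
u3 = u1 AND s = L AND H = L
u4 = u3 OR u2 = L OR H = H
u6 = u2 AND q = H AND L = L
u7 = NOT u3 = NOT L = H
u9 = NOT t = NOT H = L
u10 = u3 OR u4 = L OR H = H
u12 = u7 OR p = H OR H = H
u13 = u12 AND u9 = H AND L = L
u14 = u13 OR u10 = L OR H = H
u15 = u12 AND u14 = H AND H = H
u17 = u15 NOR r = H NOR H = L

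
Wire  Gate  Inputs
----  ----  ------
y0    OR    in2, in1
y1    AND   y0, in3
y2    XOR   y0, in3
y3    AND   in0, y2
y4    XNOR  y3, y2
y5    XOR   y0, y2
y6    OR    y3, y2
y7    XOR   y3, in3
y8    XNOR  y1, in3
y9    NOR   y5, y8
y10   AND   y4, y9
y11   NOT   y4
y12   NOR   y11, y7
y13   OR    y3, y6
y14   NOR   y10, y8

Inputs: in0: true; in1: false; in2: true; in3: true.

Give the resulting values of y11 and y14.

y0 = in2 OR in1 = true OR false = true
y1 = y0 AND in3 = true AND true = true
y2 = y0 XOR in3 = true XOR true = false
y3 = in0 AND y2 = true AND false = false
y4 = y3 XNOR y2 = false XNOR false = true
y5 = y0 XOR y2 = true XOR false = true
y8 = y1 XNOR in3 = true XNOR true = true
y9 = y5 NOR y8 = true NOR true = false
y10 = y4 AND y9 = true AND false = false
y11 = NOT y4 = NOT true = false
y14 = y10 NOR y8 = false NOR true = false

y11 = false  y14 = false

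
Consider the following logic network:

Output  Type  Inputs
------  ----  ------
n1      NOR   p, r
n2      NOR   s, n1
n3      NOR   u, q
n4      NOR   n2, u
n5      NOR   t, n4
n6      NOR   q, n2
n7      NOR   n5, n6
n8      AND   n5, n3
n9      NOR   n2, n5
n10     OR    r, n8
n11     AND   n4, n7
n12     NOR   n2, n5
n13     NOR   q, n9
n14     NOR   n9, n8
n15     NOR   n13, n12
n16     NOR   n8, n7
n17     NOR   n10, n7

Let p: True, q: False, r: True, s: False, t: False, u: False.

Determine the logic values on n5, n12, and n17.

n5 = True, n12 = False, n17 = False

n1 = p NOR r = True NOR True = False
n2 = s NOR n1 = False NOR False = True
n3 = u NOR q = False NOR False = True
n4 = n2 NOR u = True NOR False = False
n5 = t NOR n4 = False NOR False = True
n6 = q NOR n2 = False NOR True = False
n7 = n5 NOR n6 = True NOR False = False
n8 = n5 AND n3 = True AND True = True
n10 = r OR n8 = True OR True = True
n12 = n2 NOR n5 = True NOR True = False
n17 = n10 NOR n7 = True NOR False = False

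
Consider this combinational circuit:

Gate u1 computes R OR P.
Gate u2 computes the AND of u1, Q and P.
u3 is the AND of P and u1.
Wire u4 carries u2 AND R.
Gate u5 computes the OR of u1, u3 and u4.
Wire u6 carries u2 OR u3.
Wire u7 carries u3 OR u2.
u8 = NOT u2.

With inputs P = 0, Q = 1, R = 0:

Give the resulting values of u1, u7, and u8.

u1 = R OR P = 0 OR 0 = 0
u2 = u1 AND Q AND P = 0 AND 1 AND 0 = 0
u3 = P AND u1 = 0 AND 0 = 0
u7 = u3 OR u2 = 0 OR 0 = 0
u8 = NOT u2 = NOT 0 = 1

u1 = 0, u7 = 0, u8 = 1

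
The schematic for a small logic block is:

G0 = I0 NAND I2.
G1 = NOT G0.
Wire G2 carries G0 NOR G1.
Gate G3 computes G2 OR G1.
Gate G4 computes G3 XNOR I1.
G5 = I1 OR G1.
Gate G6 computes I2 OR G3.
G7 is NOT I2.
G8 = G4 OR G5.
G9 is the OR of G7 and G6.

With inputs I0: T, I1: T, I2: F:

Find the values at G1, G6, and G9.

G0 = I0 NAND I2 = T NAND F = T
G1 = NOT G0 = NOT T = F
G2 = G0 NOR G1 = T NOR F = F
G3 = G2 OR G1 = F OR F = F
G6 = I2 OR G3 = F OR F = F
G7 = NOT I2 = NOT F = T
G9 = G7 OR G6 = T OR F = T

G1 = F  G6 = F  G9 = T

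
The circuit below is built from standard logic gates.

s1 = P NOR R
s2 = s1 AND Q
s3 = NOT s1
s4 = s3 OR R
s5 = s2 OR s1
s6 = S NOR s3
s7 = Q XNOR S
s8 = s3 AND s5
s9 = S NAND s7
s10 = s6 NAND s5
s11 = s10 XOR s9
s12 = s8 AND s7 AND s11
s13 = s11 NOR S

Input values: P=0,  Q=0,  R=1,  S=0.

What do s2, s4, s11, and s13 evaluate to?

s2 = 0, s4 = 1, s11 = 0, s13 = 1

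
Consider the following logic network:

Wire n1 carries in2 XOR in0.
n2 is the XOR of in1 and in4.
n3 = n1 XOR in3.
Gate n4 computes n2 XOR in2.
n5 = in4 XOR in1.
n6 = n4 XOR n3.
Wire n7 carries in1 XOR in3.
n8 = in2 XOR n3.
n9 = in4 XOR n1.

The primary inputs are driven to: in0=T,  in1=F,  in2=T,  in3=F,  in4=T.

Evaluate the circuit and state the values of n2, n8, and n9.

n2 = T, n8 = T, n9 = T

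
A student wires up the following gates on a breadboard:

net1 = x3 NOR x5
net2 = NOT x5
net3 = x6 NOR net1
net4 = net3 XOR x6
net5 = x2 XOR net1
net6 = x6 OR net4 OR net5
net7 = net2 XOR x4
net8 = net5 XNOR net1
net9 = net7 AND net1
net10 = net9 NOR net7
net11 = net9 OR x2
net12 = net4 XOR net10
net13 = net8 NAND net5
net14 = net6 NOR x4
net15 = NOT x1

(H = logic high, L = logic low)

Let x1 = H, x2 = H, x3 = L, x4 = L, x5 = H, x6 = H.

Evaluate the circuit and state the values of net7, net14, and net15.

net1 = x3 NOR x5 = L NOR H = L
net2 = NOT x5 = NOT H = L
net3 = x6 NOR net1 = H NOR L = L
net4 = net3 XOR x6 = L XOR H = H
net5 = x2 XOR net1 = H XOR L = H
net6 = x6 OR net4 OR net5 = H OR H OR H = H
net7 = net2 XOR x4 = L XOR L = L
net14 = net6 NOR x4 = H NOR L = L
net15 = NOT x1 = NOT H = L

net7 = L, net14 = L, net15 = L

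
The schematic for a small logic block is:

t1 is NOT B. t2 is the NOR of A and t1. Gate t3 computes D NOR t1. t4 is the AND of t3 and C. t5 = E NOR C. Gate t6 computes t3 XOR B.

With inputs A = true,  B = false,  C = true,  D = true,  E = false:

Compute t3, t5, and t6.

t3 = false  t5 = false  t6 = false

t1 = NOT B = NOT false = true
t3 = D NOR t1 = true NOR true = false
t5 = E NOR C = false NOR true = false
t6 = t3 XOR B = false XOR false = false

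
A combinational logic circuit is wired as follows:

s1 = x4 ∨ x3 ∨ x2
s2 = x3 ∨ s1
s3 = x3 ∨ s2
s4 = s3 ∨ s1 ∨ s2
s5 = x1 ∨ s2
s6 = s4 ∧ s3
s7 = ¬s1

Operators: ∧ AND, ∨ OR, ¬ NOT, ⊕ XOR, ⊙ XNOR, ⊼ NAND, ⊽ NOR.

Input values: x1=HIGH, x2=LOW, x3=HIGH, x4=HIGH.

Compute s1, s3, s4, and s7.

s1 = x4 OR x3 OR x2 = HIGH OR HIGH OR LOW = HIGH
s2 = x3 OR s1 = HIGH OR HIGH = HIGH
s3 = x3 OR s2 = HIGH OR HIGH = HIGH
s4 = s3 OR s1 OR s2 = HIGH OR HIGH OR HIGH = HIGH
s7 = NOT s1 = NOT HIGH = LOW

s1 = HIGH  s3 = HIGH  s4 = HIGH  s7 = LOW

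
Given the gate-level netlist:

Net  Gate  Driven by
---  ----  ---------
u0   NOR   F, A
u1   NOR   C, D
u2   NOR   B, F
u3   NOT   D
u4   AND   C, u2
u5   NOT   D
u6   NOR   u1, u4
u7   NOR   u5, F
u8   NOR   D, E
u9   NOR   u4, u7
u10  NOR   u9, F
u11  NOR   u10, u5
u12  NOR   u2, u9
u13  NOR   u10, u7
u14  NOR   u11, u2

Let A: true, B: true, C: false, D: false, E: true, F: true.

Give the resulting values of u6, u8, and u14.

u6 = false; u8 = false; u14 = true

u1 = C NOR D = false NOR false = true
u2 = B NOR F = true NOR true = false
u4 = C AND u2 = false AND false = false
u5 = NOT D = NOT false = true
u6 = u1 NOR u4 = true NOR false = false
u7 = u5 NOR F = true NOR true = false
u8 = D NOR E = false NOR true = false
u9 = u4 NOR u7 = false NOR false = true
u10 = u9 NOR F = true NOR true = false
u11 = u10 NOR u5 = false NOR true = false
u14 = u11 NOR u2 = false NOR false = true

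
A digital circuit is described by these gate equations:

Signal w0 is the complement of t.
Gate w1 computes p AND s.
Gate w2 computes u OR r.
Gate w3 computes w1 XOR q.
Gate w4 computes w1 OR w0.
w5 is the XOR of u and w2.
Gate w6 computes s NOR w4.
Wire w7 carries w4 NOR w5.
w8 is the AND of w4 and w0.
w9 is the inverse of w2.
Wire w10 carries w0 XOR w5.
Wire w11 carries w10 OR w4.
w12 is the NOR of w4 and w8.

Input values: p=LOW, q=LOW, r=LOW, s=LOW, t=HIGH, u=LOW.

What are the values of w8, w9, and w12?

w8 = LOW; w9 = HIGH; w12 = HIGH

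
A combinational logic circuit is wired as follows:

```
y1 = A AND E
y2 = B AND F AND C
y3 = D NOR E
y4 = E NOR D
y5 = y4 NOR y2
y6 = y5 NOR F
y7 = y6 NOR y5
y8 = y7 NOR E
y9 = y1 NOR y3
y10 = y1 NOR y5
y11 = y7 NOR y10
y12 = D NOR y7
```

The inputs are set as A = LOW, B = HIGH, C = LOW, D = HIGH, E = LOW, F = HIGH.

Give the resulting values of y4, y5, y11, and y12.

y4 = LOW, y5 = HIGH, y11 = HIGH, y12 = LOW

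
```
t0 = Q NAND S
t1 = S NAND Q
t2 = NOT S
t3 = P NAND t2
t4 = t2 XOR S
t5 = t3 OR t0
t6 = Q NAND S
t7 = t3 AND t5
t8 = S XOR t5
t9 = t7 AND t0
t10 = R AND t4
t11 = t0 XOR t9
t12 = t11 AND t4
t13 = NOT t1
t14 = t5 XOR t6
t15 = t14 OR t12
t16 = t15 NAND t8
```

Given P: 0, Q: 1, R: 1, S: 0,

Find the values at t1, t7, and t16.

t1 = 1, t7 = 1, t16 = 1

t0 = Q NAND S = 1 NAND 0 = 1
t1 = S NAND Q = 0 NAND 1 = 1
t2 = NOT S = NOT 0 = 1
t3 = P NAND t2 = 0 NAND 1 = 1
t4 = t2 XOR S = 1 XOR 0 = 1
t5 = t3 OR t0 = 1 OR 1 = 1
t6 = Q NAND S = 1 NAND 0 = 1
t7 = t3 AND t5 = 1 AND 1 = 1
t8 = S XOR t5 = 0 XOR 1 = 1
t9 = t7 AND t0 = 1 AND 1 = 1
t11 = t0 XOR t9 = 1 XOR 1 = 0
t12 = t11 AND t4 = 0 AND 1 = 0
t14 = t5 XOR t6 = 1 XOR 1 = 0
t15 = t14 OR t12 = 0 OR 0 = 0
t16 = t15 NAND t8 = 0 NAND 1 = 1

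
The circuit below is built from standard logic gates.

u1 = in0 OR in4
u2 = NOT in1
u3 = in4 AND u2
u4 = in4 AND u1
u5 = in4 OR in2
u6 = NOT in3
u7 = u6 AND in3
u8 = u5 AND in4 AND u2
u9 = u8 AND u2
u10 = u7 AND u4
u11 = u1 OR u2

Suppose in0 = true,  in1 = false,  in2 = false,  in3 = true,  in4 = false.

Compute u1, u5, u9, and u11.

u1 = in0 OR in4 = true OR false = true
u2 = NOT in1 = NOT false = true
u5 = in4 OR in2 = false OR false = false
u8 = u5 AND in4 AND u2 = false AND false AND true = false
u9 = u8 AND u2 = false AND true = false
u11 = u1 OR u2 = true OR true = true

u1 = true, u5 = false, u9 = false, u11 = true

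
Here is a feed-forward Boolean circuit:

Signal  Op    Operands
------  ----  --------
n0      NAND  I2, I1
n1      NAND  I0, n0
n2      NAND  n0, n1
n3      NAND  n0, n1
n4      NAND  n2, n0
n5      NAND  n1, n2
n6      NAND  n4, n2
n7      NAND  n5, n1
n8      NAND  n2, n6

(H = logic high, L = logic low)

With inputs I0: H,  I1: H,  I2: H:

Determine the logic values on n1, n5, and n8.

n1 = H, n5 = L, n8 = H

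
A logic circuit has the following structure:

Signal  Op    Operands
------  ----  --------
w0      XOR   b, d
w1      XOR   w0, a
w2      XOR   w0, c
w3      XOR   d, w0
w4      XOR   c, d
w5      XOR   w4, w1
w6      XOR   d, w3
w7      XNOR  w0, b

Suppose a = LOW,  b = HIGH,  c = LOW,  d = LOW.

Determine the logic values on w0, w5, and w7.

w0 = b XOR d = HIGH XOR LOW = HIGH
w1 = w0 XOR a = HIGH XOR LOW = HIGH
w4 = c XOR d = LOW XOR LOW = LOW
w5 = w4 XOR w1 = LOW XOR HIGH = HIGH
w7 = w0 XNOR b = HIGH XNOR HIGH = HIGH

w0 = HIGH, w5 = HIGH, w7 = HIGH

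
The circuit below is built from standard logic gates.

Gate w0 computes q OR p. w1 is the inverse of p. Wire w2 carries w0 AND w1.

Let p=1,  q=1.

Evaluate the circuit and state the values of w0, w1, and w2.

w0 = 1, w1 = 0, w2 = 0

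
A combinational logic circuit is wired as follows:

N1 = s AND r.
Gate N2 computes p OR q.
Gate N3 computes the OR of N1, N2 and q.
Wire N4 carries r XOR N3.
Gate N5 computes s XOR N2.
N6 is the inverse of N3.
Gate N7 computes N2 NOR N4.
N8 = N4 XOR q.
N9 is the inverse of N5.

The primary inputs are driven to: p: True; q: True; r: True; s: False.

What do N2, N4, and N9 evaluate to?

N1 = s AND r = False AND True = False
N2 = p OR q = True OR True = True
N3 = N1 OR N2 OR q = False OR True OR True = True
N4 = r XOR N3 = True XOR True = False
N5 = s XOR N2 = False XOR True = True
N9 = NOT N5 = NOT True = False

N2 = True; N4 = False; N9 = False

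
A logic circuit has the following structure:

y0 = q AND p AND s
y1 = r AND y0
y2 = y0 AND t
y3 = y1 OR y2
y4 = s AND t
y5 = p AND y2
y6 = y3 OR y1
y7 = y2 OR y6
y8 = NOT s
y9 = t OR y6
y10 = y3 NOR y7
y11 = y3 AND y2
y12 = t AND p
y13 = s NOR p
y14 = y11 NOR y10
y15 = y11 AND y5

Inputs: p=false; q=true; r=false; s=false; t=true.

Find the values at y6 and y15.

y6 = false, y15 = false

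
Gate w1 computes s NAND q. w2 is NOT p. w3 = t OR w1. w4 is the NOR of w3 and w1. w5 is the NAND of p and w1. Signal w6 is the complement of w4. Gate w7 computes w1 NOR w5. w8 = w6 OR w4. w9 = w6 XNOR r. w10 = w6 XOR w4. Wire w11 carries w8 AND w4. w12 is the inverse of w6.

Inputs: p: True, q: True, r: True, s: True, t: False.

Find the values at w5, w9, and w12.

w5 = True, w9 = False, w12 = True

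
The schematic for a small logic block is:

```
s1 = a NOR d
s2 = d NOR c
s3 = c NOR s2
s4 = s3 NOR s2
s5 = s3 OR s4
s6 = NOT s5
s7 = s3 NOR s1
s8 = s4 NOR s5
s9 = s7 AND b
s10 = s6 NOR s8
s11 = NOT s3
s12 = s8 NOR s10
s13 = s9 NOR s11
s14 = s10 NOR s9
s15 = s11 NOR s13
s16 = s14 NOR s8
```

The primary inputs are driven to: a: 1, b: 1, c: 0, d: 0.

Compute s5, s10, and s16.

s5 = 0, s10 = 0, s16 = 0

s1 = a NOR d = 1 NOR 0 = 0
s2 = d NOR c = 0 NOR 0 = 1
s3 = c NOR s2 = 0 NOR 1 = 0
s4 = s3 NOR s2 = 0 NOR 1 = 0
s5 = s3 OR s4 = 0 OR 0 = 0
s6 = NOT s5 = NOT 0 = 1
s7 = s3 NOR s1 = 0 NOR 0 = 1
s8 = s4 NOR s5 = 0 NOR 0 = 1
s9 = s7 AND b = 1 AND 1 = 1
s10 = s6 NOR s8 = 1 NOR 1 = 0
s14 = s10 NOR s9 = 0 NOR 1 = 0
s16 = s14 NOR s8 = 0 NOR 1 = 0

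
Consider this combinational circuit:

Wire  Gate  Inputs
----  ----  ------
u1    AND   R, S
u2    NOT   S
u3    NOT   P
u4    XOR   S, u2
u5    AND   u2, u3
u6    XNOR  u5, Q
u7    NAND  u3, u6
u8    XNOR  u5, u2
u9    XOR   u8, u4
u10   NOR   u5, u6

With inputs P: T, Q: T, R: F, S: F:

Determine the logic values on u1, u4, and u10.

u1 = R AND S = F AND F = F
u2 = NOT S = NOT F = T
u3 = NOT P = NOT T = F
u4 = S XOR u2 = F XOR T = T
u5 = u2 AND u3 = T AND F = F
u6 = u5 XNOR Q = F XNOR T = F
u10 = u5 NOR u6 = F NOR F = T

u1 = F, u4 = T, u10 = T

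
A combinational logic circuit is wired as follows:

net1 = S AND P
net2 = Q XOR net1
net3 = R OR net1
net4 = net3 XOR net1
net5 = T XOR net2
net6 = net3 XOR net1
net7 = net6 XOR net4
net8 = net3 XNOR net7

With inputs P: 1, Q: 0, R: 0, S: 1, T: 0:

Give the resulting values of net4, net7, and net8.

net4 = 0  net7 = 0  net8 = 0

net1 = S AND P = 1 AND 1 = 1
net3 = R OR net1 = 0 OR 1 = 1
net4 = net3 XOR net1 = 1 XOR 1 = 0
net6 = net3 XOR net1 = 1 XOR 1 = 0
net7 = net6 XOR net4 = 0 XOR 0 = 0
net8 = net3 XNOR net7 = 1 XNOR 0 = 0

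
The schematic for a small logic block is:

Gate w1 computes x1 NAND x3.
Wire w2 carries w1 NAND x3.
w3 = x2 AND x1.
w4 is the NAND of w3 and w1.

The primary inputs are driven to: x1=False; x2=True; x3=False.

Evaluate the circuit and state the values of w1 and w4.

w1 = x1 NAND x3 = False NAND False = True
w3 = x2 AND x1 = True AND False = False
w4 = w3 NAND w1 = False NAND True = True

w1 = True; w4 = True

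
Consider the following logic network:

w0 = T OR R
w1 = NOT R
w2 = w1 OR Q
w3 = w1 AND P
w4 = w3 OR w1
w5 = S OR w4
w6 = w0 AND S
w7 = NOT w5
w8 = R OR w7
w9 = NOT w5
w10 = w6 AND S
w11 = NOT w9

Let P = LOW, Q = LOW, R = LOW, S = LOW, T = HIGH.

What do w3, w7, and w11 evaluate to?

w3 = LOW, w7 = LOW, w11 = HIGH

w1 = NOT R = NOT LOW = HIGH
w3 = w1 AND P = HIGH AND LOW = LOW
w4 = w3 OR w1 = LOW OR HIGH = HIGH
w5 = S OR w4 = LOW OR HIGH = HIGH
w7 = NOT w5 = NOT HIGH = LOW
w9 = NOT w5 = NOT HIGH = LOW
w11 = NOT w9 = NOT LOW = HIGH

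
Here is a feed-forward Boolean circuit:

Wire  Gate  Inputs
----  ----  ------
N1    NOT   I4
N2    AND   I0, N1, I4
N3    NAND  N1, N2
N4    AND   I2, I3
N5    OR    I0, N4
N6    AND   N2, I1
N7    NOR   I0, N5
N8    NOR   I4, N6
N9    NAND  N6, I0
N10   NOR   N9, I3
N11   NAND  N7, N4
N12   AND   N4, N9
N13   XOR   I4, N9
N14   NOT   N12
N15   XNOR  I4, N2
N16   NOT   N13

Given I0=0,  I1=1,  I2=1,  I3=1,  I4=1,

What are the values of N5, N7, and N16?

N5 = 1, N7 = 0, N16 = 1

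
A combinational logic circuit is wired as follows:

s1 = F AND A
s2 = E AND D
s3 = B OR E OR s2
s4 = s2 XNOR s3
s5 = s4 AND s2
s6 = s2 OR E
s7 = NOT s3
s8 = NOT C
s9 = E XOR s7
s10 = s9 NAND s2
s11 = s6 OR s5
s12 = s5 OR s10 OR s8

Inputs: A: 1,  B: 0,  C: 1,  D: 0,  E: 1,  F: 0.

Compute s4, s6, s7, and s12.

s4 = 0, s6 = 1, s7 = 0, s12 = 1

s2 = E AND D = 1 AND 0 = 0
s3 = B OR E OR s2 = 0 OR 1 OR 0 = 1
s4 = s2 XNOR s3 = 0 XNOR 1 = 0
s5 = s4 AND s2 = 0 AND 0 = 0
s6 = s2 OR E = 0 OR 1 = 1
s7 = NOT s3 = NOT 1 = 0
s8 = NOT C = NOT 1 = 0
s9 = E XOR s7 = 1 XOR 0 = 1
s10 = s9 NAND s2 = 1 NAND 0 = 1
s12 = s5 OR s10 OR s8 = 0 OR 1 OR 0 = 1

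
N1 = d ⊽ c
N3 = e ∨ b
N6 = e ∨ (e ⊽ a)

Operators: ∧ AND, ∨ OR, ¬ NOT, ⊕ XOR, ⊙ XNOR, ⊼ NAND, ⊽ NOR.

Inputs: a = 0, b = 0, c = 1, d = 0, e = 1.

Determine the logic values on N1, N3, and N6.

N1 = 0, N3 = 1, N6 = 1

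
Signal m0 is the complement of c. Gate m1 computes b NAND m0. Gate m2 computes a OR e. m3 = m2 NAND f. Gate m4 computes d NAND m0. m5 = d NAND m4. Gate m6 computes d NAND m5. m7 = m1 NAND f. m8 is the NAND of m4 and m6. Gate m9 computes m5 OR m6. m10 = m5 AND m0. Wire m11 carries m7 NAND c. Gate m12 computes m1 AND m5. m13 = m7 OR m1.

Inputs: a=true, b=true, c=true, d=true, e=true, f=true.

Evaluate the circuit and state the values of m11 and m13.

m11 = true, m13 = true

m0 = NOT c = NOT true = false
m1 = b NAND m0 = true NAND false = true
m7 = m1 NAND f = true NAND true = false
m11 = m7 NAND c = false NAND true = true
m13 = m7 OR m1 = false OR true = true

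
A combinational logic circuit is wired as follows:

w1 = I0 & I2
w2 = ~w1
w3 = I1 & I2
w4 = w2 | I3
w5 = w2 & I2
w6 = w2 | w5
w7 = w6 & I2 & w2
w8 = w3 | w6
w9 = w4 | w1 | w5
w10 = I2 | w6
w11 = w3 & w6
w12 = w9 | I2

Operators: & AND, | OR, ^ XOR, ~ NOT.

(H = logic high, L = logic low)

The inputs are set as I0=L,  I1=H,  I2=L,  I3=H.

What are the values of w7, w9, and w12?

w1 = I0 AND I2 = L AND L = L
w2 = NOT w1 = NOT L = H
w4 = w2 OR I3 = H OR H = H
w5 = w2 AND I2 = H AND L = L
w6 = w2 OR w5 = H OR L = H
w7 = w6 AND I2 AND w2 = H AND L AND H = L
w9 = w4 OR w1 OR w5 = H OR L OR L = H
w12 = w9 OR I2 = H OR L = H

w7 = L, w9 = H, w12 = H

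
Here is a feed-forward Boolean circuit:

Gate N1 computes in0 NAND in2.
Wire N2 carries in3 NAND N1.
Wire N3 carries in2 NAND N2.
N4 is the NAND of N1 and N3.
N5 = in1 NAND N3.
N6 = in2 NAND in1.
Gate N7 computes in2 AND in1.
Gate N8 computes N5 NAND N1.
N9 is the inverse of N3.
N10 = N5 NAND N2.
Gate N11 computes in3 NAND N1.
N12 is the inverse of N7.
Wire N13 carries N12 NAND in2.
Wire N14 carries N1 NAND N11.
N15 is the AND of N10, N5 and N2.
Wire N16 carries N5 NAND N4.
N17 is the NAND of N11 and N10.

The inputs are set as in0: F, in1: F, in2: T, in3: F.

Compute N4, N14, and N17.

N4 = T, N14 = F, N17 = T

N1 = in0 NAND in2 = F NAND T = T
N2 = in3 NAND N1 = F NAND T = T
N3 = in2 NAND N2 = T NAND T = F
N4 = N1 NAND N3 = T NAND F = T
N5 = in1 NAND N3 = F NAND F = T
N10 = N5 NAND N2 = T NAND T = F
N11 = in3 NAND N1 = F NAND T = T
N14 = N1 NAND N11 = T NAND T = F
N17 = N11 NAND N10 = T NAND F = T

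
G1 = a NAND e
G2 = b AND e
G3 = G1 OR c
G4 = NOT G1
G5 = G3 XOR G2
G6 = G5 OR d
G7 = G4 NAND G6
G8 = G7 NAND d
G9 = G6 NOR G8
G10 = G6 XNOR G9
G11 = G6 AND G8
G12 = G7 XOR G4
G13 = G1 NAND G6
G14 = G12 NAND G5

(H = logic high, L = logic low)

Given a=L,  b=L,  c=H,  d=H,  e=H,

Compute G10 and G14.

G10 = L; G14 = L

G1 = a NAND e = L NAND H = H
G2 = b AND e = L AND H = L
G3 = G1 OR c = H OR H = H
G4 = NOT G1 = NOT H = L
G5 = G3 XOR G2 = H XOR L = H
G6 = G5 OR d = H OR H = H
G7 = G4 NAND G6 = L NAND H = H
G8 = G7 NAND d = H NAND H = L
G9 = G6 NOR G8 = H NOR L = L
G10 = G6 XNOR G9 = H XNOR L = L
G12 = G7 XOR G4 = H XOR L = H
G14 = G12 NAND G5 = H NAND H = L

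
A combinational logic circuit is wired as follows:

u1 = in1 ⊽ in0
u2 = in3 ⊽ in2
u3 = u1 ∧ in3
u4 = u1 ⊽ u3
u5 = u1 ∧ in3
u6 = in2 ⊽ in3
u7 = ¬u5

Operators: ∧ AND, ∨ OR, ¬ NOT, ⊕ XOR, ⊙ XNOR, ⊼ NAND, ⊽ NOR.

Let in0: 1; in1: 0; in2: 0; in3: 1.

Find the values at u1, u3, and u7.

u1 = in1 NOR in0 = 0 NOR 1 = 0
u3 = u1 AND in3 = 0 AND 1 = 0
u5 = u1 AND in3 = 0 AND 1 = 0
u7 = NOT u5 = NOT 0 = 1

u1 = 0, u3 = 0, u7 = 1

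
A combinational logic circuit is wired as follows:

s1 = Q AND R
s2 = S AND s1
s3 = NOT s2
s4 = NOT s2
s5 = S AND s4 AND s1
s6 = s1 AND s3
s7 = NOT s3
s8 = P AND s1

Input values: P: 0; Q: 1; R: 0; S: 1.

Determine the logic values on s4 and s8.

s4 = 1  s8 = 0

s1 = Q AND R = 1 AND 0 = 0
s2 = S AND s1 = 1 AND 0 = 0
s4 = NOT s2 = NOT 0 = 1
s8 = P AND s1 = 0 AND 0 = 0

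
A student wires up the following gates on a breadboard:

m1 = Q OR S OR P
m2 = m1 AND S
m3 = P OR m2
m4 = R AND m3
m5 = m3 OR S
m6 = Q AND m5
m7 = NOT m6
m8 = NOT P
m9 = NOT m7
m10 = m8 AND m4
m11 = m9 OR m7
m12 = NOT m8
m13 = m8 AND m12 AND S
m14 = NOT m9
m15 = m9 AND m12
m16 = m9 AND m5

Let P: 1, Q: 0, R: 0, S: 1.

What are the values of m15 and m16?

m15 = 0, m16 = 0

m1 = Q OR S OR P = 0 OR 1 OR 1 = 1
m2 = m1 AND S = 1 AND 1 = 1
m3 = P OR m2 = 1 OR 1 = 1
m5 = m3 OR S = 1 OR 1 = 1
m6 = Q AND m5 = 0 AND 1 = 0
m7 = NOT m6 = NOT 0 = 1
m8 = NOT P = NOT 1 = 0
m9 = NOT m7 = NOT 1 = 0
m12 = NOT m8 = NOT 0 = 1
m15 = m9 AND m12 = 0 AND 1 = 0
m16 = m9 AND m5 = 0 AND 1 = 0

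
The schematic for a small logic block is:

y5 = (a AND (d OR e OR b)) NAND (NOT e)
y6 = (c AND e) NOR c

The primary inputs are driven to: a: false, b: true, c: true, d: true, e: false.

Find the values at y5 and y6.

y5 = (false AND (true OR false OR true)) NAND (NOT false) = true
y6 = (true AND false) NOR true = false

y5 = true; y6 = false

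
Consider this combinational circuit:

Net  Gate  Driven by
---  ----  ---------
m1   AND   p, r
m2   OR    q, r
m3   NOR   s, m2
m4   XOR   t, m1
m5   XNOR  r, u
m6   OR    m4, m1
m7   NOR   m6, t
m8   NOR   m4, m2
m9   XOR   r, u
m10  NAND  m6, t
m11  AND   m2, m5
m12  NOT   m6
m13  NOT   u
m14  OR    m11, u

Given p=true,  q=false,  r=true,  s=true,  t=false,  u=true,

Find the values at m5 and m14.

m5 = true, m14 = true

m2 = q OR r = false OR true = true
m5 = r XNOR u = true XNOR true = true
m11 = m2 AND m5 = true AND true = true
m14 = m11 OR u = true OR true = true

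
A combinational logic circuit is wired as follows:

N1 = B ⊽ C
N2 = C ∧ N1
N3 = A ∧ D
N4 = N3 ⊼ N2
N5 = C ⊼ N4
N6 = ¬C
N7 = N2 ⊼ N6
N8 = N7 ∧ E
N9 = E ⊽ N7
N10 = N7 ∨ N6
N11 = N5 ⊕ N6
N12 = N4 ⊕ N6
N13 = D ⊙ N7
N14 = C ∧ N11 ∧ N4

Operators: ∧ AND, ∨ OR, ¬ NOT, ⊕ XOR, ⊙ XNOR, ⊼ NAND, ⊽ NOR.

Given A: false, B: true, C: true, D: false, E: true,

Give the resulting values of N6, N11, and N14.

N6 = false  N11 = false  N14 = false

N1 = B NOR C = true NOR true = false
N2 = C AND N1 = true AND false = false
N3 = A AND D = false AND false = false
N4 = N3 NAND N2 = false NAND false = true
N5 = C NAND N4 = true NAND true = false
N6 = NOT C = NOT true = false
N11 = N5 XOR N6 = false XOR false = false
N14 = C AND N11 AND N4 = true AND false AND true = false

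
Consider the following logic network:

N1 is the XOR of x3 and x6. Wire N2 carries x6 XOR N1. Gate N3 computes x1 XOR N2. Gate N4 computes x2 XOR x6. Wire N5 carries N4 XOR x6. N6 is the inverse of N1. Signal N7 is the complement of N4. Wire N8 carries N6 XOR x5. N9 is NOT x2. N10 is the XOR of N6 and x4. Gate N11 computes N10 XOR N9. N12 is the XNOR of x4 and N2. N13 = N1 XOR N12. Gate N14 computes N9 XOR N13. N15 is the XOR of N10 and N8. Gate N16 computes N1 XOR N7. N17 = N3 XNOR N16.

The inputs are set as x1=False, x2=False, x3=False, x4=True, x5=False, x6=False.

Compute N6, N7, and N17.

N6 = True, N7 = True, N17 = False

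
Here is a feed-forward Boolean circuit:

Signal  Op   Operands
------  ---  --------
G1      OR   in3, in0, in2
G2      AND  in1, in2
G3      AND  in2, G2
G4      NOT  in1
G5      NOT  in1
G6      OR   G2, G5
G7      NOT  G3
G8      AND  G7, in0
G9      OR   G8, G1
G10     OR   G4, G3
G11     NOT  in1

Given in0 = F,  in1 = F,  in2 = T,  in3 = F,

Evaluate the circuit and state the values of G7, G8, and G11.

G7 = T  G8 = F  G11 = T

G2 = in1 AND in2 = F AND T = F
G3 = in2 AND G2 = T AND F = F
G7 = NOT G3 = NOT F = T
G8 = G7 AND in0 = T AND F = F
G11 = NOT in1 = NOT F = T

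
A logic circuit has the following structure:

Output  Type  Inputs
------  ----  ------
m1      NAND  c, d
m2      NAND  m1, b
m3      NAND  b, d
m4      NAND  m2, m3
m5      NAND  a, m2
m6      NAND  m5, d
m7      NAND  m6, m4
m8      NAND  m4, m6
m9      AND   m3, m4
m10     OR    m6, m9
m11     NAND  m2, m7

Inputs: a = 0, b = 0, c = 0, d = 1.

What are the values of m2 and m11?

m2 = 1, m11 = 0

m1 = c NAND d = 0 NAND 1 = 1
m2 = m1 NAND b = 1 NAND 0 = 1
m3 = b NAND d = 0 NAND 1 = 1
m4 = m2 NAND m3 = 1 NAND 1 = 0
m5 = a NAND m2 = 0 NAND 1 = 1
m6 = m5 NAND d = 1 NAND 1 = 0
m7 = m6 NAND m4 = 0 NAND 0 = 1
m11 = m2 NAND m7 = 1 NAND 1 = 0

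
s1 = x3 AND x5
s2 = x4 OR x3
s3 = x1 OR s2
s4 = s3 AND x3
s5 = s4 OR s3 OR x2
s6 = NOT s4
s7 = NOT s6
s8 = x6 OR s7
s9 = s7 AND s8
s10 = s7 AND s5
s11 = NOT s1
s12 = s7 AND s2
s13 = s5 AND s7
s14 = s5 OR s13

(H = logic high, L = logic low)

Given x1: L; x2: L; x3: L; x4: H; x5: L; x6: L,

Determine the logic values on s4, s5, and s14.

s4 = L; s5 = H; s14 = H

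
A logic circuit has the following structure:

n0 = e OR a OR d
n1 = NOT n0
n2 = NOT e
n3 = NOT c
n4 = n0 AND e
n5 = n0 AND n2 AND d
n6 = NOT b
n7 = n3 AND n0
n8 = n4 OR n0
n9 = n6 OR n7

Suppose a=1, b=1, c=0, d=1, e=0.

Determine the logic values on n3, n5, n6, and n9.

n3 = 1; n5 = 1; n6 = 0; n9 = 1

n0 = e OR a OR d = 0 OR 1 OR 1 = 1
n2 = NOT e = NOT 0 = 1
n3 = NOT c = NOT 0 = 1
n5 = n0 AND n2 AND d = 1 AND 1 AND 1 = 1
n6 = NOT b = NOT 1 = 0
n7 = n3 AND n0 = 1 AND 1 = 1
n9 = n6 OR n7 = 0 OR 1 = 1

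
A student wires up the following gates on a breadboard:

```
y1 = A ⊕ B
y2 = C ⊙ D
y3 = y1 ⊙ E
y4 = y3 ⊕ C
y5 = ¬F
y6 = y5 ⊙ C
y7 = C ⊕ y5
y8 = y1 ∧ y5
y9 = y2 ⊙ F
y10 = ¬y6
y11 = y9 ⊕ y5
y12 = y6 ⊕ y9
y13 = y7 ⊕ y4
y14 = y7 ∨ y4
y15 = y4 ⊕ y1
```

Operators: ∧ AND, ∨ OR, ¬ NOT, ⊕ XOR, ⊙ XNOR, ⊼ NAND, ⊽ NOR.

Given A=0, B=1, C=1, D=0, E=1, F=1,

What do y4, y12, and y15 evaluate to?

y4 = 0  y12 = 0  y15 = 1

y1 = A XOR B = 0 XOR 1 = 1
y2 = C XNOR D = 1 XNOR 0 = 0
y3 = y1 XNOR E = 1 XNOR 1 = 1
y4 = y3 XOR C = 1 XOR 1 = 0
y5 = NOT F = NOT 1 = 0
y6 = y5 XNOR C = 0 XNOR 1 = 0
y9 = y2 XNOR F = 0 XNOR 1 = 0
y12 = y6 XOR y9 = 0 XOR 0 = 0
y15 = y4 XOR y1 = 0 XOR 1 = 1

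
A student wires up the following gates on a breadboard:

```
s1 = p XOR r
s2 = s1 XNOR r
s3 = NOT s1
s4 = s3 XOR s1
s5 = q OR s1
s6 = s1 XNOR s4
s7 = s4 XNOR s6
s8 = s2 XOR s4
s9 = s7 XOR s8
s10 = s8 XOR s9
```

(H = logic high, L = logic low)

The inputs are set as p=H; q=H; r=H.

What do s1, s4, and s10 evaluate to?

s1 = L, s4 = H, s10 = L

s1 = p XOR r = H XOR H = L
s2 = s1 XNOR r = L XNOR H = L
s3 = NOT s1 = NOT L = H
s4 = s3 XOR s1 = H XOR L = H
s6 = s1 XNOR s4 = L XNOR H = L
s7 = s4 XNOR s6 = H XNOR L = L
s8 = s2 XOR s4 = L XOR H = H
s9 = s7 XOR s8 = L XOR H = H
s10 = s8 XOR s9 = H XOR H = L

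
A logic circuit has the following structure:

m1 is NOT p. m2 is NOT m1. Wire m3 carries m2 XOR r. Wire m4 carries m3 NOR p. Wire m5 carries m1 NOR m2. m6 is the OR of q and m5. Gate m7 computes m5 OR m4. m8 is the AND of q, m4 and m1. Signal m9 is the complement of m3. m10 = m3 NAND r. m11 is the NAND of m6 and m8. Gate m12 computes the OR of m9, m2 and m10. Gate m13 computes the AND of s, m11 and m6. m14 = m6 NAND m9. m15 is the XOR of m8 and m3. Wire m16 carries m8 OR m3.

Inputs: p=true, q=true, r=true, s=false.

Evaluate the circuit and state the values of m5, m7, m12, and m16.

m5 = false, m7 = false, m12 = true, m16 = false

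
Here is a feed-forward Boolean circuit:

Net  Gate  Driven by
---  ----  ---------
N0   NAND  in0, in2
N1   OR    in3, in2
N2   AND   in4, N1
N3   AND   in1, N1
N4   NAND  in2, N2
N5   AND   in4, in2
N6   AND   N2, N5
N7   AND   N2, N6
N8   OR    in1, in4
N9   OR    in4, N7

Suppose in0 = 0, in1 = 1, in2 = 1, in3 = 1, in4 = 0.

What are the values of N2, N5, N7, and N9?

N2 = 0, N5 = 0, N7 = 0, N9 = 0

N1 = in3 OR in2 = 1 OR 1 = 1
N2 = in4 AND N1 = 0 AND 1 = 0
N5 = in4 AND in2 = 0 AND 1 = 0
N6 = N2 AND N5 = 0 AND 0 = 0
N7 = N2 AND N6 = 0 AND 0 = 0
N9 = in4 OR N7 = 0 OR 0 = 0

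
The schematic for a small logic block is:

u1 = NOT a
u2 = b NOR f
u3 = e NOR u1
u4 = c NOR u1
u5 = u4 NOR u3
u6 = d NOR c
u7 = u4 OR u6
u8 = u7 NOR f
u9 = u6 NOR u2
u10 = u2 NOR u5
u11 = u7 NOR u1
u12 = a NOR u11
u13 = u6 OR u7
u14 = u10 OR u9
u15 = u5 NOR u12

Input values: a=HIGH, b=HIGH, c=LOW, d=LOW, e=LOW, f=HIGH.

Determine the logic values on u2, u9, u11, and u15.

u1 = NOT a = NOT HIGH = LOW
u2 = b NOR f = HIGH NOR HIGH = LOW
u3 = e NOR u1 = LOW NOR LOW = HIGH
u4 = c NOR u1 = LOW NOR LOW = HIGH
u5 = u4 NOR u3 = HIGH NOR HIGH = LOW
u6 = d NOR c = LOW NOR LOW = HIGH
u7 = u4 OR u6 = HIGH OR HIGH = HIGH
u9 = u6 NOR u2 = HIGH NOR LOW = LOW
u11 = u7 NOR u1 = HIGH NOR LOW = LOW
u12 = a NOR u11 = HIGH NOR LOW = LOW
u15 = u5 NOR u12 = LOW NOR LOW = HIGH

u2 = LOW, u9 = LOW, u11 = LOW, u15 = HIGH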